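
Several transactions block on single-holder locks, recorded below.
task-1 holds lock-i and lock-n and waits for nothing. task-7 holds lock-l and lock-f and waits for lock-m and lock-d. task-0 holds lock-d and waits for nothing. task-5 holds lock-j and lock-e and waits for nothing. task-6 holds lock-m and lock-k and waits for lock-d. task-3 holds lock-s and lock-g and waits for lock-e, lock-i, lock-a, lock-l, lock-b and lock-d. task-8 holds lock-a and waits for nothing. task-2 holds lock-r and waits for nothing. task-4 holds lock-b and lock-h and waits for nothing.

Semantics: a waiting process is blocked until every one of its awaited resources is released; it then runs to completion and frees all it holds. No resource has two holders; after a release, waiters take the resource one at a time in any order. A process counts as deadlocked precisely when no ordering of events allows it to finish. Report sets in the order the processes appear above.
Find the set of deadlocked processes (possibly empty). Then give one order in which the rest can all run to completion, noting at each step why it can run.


The deadlocked set is empty.
Key observation: the wait relation is loop-free; peeling off processes with no waits unwinds the whole state.
A valid finishing order for the others: task-2, task-1, task-0, task-5, task-6, task-7, task-4, task-8, task-3.
Check, step by step:
  task-2 waits on nothing -> runs at once and releases lock-r
  task-1 waits on nothing -> runs at once and releases lock-i and lock-n
  task-0 waits on nothing -> runs at once and releases lock-d
  task-5 waits on nothing -> runs at once and releases lock-j and lock-e
  run task-6 (all its waits — lock-d — are resolved); releases lock-m and lock-k
  run task-7 (all its waits — lock-m and lock-d — are resolved); releases lock-l and lock-f
  task-4 waits on nothing -> runs at once and releases lock-b and lock-h
  task-8 waits on nothing -> runs at once and releases lock-a
  run task-3 (all its waits — lock-e, lock-i, lock-a, lock-l, lock-b and lock-d — are resolved); releases lock-s and lock-g


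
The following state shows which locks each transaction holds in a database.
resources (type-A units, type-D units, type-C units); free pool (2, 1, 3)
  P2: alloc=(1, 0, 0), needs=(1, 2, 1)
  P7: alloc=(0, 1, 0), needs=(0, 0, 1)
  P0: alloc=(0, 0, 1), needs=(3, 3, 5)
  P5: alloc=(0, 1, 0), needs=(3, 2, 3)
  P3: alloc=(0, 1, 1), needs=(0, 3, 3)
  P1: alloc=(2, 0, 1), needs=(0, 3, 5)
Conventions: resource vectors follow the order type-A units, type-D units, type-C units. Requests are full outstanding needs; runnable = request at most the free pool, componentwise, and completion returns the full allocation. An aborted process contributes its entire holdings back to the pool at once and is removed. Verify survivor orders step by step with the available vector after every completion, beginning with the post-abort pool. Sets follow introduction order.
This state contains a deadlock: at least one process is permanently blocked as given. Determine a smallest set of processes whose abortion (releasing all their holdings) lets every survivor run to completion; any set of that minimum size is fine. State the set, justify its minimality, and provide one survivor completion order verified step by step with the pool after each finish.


Abort P1.
Key observation: no ordering could ever have run P0 before the abort of P1; with (2, 0, 1) back in the pool it fits at step 5.
Minimality: the empty abort set fails — the state is deadlocked as it stands.
The survivors complete as P7, P2, P5, P3, P0. Step-by-step check (starting from the post-abort pool):
  pool = (4, 1, 4)
  P7 needs (0, 0, 1) <= (4, 1, 4) -> finishes; pool += (0, 1, 0) = (4, 2, 4)
  P2 needs (1, 2, 1) <= (4, 2, 4) -> finishes; pool += (1, 0, 0) = (5, 2, 4)
  P5 needs (3, 2, 3) <= (5, 2, 4) -> finishes; pool += (0, 1, 0) = (5, 3, 4)
  P3 needs (0, 3, 3) <= (5, 3, 4) -> finishes; pool += (0, 1, 1) = (5, 4, 5)
  P0 needs (3, 3, 5) <= (5, 4, 5) -> finishes; pool += (0, 0, 1) = (5, 4, 6)


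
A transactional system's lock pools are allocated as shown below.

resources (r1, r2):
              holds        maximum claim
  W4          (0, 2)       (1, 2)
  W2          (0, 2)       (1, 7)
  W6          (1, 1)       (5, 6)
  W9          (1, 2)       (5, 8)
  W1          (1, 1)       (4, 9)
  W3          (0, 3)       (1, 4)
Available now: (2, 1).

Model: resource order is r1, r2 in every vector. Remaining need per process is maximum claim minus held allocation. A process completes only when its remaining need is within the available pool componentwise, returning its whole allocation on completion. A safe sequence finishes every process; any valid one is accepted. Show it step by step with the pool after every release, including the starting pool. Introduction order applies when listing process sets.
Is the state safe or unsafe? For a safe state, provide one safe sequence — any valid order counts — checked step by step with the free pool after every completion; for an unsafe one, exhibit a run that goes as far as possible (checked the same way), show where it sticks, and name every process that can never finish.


The state is UNSAFE.
Key observation: even finishing W3, W4, W2 leaves just (2, 8) free — too little r1 for any of the remaining processes.
The run W3, W4, W2 cannot be extended any further. Step-by-step check:
  pool = (2, 1)
  run W3 (needs (1, 1), free (2, 1)); after release of (0, 3) the pool is (2, 4)
  run W4 (needs (1, 0), free (2, 4)); after release of (0, 2) the pool is (2, 6)
  run W2 (needs (1, 5), free (2, 6)); after release of (0, 2) the pool is (2, 8)
  W6 cannot run: need (4, 5) vs free (2, 8) (insufficient r1)
  W9 cannot run: need (4, 6) vs free (2, 8) (insufficient r1)
  W1 cannot run: need (3, 8) vs free (2, 8) (insufficient r1)
Processes that can never finish: W6, W9 and W1.


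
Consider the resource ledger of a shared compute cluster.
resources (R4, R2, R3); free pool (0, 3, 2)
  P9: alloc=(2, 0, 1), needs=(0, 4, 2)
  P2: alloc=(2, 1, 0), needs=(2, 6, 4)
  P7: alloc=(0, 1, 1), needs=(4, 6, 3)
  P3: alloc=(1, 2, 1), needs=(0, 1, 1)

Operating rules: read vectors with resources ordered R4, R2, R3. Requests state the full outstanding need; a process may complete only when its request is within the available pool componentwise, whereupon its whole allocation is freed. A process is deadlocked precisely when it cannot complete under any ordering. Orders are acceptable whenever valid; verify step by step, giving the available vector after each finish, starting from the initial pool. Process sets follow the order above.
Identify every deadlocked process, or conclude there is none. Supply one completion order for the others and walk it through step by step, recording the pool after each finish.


Deadlocked set: P2 and P7.
Key observation: no order helps: past P3, P9, the free pool tops out at (3, 5, 4), below what each blocked process needs in R2.
One completion order for the rest: P3, P9. Walking it through:
  pool = (0, 3, 2)
  P3: need (0, 1, 1) fits (0, 3, 2); releases (1, 2, 1), pool now (1, 5, 3)
  P9: need (0, 4, 2) fits (1, 5, 3); releases (2, 0, 1), pool now (3, 5, 4)
The stuck group stays short no matter what:
  P2 cannot run: need (2, 6, 4) vs free (3, 5, 4) (insufficient R2)
  P7 cannot run: need (4, 6, 3) vs free (3, 5, 4) (insufficient R4 and R2)


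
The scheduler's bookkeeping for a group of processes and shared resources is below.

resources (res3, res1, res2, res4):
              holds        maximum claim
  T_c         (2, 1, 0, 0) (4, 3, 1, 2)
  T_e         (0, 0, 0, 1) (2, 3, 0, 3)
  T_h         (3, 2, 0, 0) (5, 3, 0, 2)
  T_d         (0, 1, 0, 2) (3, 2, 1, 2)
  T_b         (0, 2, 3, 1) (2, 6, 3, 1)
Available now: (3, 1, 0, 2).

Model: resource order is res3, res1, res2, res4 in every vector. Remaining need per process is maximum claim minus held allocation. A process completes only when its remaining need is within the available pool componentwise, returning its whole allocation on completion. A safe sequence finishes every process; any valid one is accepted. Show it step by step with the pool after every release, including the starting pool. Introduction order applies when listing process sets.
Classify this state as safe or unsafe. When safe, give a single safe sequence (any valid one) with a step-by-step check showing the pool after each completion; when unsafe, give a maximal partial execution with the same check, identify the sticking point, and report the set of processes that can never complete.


UNSAFE.
Key observation: after T_h, T_e the pool peaks at (6, 3, 0, 3), and each blocked process is short somewhere: T_c on res2; T_d on res2; T_b on res1.
The run T_h, T_e cannot be extended any further. Verifying each step:
  pool = (3, 1, 0, 2)
  T_h needs (2, 1, 0, 2) <= (3, 1, 0, 2) -> finishes; pool += (3, 2, 0, 0) = (6, 3, 0, 2)
  T_e needs (2, 3, 0, 2) <= (6, 3, 0, 2) -> finishes; pool += (0, 0, 0, 1) = (6, 3, 0, 3)
  T_c cannot run: need (2, 2, 1, 2) vs free (6, 3, 0, 3) (insufficient res2)
  T_d cannot run: need (3, 1, 1, 0) vs free (6, 3, 0, 3) (insufficient res2)
  T_b cannot run: need (2, 4, 0, 0) vs free (6, 3, 0, 3) (insufficient res1)
Never able to finish: T_c, T_d and T_b.


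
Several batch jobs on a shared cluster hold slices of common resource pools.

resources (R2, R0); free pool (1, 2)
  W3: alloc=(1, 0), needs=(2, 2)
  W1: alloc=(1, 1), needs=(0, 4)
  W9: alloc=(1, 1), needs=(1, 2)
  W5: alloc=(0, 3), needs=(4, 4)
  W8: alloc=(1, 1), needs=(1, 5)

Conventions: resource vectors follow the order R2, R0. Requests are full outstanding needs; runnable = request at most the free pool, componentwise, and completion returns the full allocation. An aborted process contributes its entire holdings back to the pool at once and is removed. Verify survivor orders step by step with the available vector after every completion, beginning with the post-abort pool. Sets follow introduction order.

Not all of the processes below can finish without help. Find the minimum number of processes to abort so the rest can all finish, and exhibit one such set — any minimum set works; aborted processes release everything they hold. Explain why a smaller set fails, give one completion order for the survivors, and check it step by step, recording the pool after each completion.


The answer: abort W5.
Key observation: the returned (0, 3) from W5 is what brings W8 — unrunnable before, under any order — into play at step 2.
Minimality: the empty abort set fails — the state is deadlocked as it stands.
The survivors complete as W9, W8, W3, W1. Walking it through (starting from the post-abort pool):
  pool = (1, 5)
  W9 needs (1, 2) <= (1, 5) -> finishes; pool += (1, 1) = (2, 6)
  W8 needs (1, 5) <= (2, 6) -> finishes; pool += (1, 1) = (3, 7)
  W3 needs (2, 2) <= (3, 7) -> finishes; pool += (1, 0) = (4, 7)
  W1 needs (0, 4) <= (4, 7) -> finishes; pool += (1, 1) = (5, 8)


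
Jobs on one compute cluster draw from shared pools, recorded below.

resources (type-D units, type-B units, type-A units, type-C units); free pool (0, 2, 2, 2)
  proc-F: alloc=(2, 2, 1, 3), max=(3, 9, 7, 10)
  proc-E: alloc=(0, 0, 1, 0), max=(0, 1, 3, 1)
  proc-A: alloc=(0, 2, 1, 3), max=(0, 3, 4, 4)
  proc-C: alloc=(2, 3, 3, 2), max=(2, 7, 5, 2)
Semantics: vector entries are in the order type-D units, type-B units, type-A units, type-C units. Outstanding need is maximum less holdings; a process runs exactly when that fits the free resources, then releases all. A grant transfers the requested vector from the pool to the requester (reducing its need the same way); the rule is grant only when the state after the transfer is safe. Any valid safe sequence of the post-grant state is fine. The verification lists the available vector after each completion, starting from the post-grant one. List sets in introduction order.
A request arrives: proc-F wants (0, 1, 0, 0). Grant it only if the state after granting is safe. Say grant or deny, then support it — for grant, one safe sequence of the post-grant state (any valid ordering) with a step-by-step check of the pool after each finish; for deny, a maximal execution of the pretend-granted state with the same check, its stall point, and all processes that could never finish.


DENY — the pretend-granted state is unsafe.
Key observation: the pool after proc-E, proc-A is (0, 3, 4, 5); every surviving request exceeds it in type-B units, so progress ends there.
Pretend the grant happened; the run proc-E, proc-A goes as far as possible. Verifying each step:
  pool = (0, 1, 2, 2)
  proc-E needs (0, 1, 2, 1) <= (0, 1, 2, 2) -> finishes; pool += (0, 0, 1, 0) = (0, 1, 3, 2)
  proc-A needs (0, 1, 3, 1) <= (0, 1, 3, 2) -> finishes; pool += (0, 2, 1, 3) = (0, 3, 4, 5)
  blocked: proc-F wants (1, 6, 6, 7), pool (0, 3, 4, 5) — not enough type-D units, type-B units, type-A units and type-C units
  blocked: proc-C wants (0, 4, 2, 0), pool (0, 3, 4, 5) — not enough type-B units
Post-grant, the permanently blocked set is proc-F and proc-C.


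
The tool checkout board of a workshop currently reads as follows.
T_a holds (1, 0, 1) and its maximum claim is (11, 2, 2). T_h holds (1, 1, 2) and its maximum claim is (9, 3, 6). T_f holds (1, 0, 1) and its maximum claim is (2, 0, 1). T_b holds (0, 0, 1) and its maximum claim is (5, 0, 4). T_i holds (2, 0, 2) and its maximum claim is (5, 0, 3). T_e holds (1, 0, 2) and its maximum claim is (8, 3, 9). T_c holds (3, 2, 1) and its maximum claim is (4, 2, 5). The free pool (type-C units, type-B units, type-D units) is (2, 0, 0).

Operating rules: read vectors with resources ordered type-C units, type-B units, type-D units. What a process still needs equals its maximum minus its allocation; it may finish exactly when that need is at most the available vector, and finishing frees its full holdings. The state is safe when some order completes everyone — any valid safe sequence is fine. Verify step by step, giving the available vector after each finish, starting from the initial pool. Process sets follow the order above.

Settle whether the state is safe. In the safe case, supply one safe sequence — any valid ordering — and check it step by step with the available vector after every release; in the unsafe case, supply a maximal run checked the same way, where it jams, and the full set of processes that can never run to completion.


SAFE — a valid safe sequence is T_f, T_i, T_b, T_c, T_h, T_e, T_a.
Key observation: reading the order forward, T_i is the first process whose need (3, 0, 1) meets the free pool (3, 0, 1) exactly on a resource it requests.
Step-by-step check:
  pool = (2, 0, 0)
  T_f: need (1, 0, 0) fits (2, 0, 0); releases (1, 0, 1), pool now (3, 0, 1)
  T_i: need (3, 0, 1) fits (3, 0, 1); releases (2, 0, 2), pool now (5, 0, 3)
  T_b: need (5, 0, 3) fits (5, 0, 3); releases (0, 0, 1), pool now (5, 0, 4)
  T_c: need (1, 0, 4) fits (5, 0, 4); releases (3, 2, 1), pool now (8, 2, 5)
  T_h: need (8, 2, 4) fits (8, 2, 5); releases (1, 1, 2), pool now (9, 3, 7)
  T_e: need (7, 3, 7) fits (9, 3, 7); releases (1, 0, 2), pool now (10, 3, 9)
  T_a: need (10, 2, 1) fits (10, 3, 9); releases (1, 0, 1), pool now (11, 3, 10)


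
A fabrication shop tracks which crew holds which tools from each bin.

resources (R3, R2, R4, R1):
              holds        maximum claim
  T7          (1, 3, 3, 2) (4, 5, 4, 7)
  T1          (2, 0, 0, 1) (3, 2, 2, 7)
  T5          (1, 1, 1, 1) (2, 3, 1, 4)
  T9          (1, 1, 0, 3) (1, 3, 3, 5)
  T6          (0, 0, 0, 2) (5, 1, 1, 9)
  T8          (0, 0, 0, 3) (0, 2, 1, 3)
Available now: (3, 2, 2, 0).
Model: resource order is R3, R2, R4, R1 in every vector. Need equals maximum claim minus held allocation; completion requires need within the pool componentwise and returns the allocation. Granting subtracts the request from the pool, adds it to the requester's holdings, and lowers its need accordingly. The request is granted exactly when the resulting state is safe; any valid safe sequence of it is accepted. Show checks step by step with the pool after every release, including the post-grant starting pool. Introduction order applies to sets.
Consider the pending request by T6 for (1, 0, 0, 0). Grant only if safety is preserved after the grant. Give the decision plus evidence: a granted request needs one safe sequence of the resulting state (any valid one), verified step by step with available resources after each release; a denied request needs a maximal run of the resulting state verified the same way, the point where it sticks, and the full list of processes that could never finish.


GRANT — the state after the grant stays safe, e.g. via T8, T5, T9, T6, T1, T7.
Key observation: the grant leaves (2, 2, 2, 0) free — enough for T8, whose release restarts the cascade.
Check on the post-grant state, step by step:
  pool = (2, 2, 2, 0)
  T8: need (0, 2, 1, 0) fits (2, 2, 2, 0); releases (0, 0, 0, 3), pool now (2, 2, 2, 3)
  T5: need (1, 2, 0, 3) fits (2, 2, 2, 3); releases (1, 1, 1, 1), pool now (3, 3, 3, 4)
  T9: need (0, 2, 3, 2) fits (3, 3, 3, 4); releases (1, 1, 0, 3), pool now (4, 4, 3, 7)
  T6: need (4, 1, 1, 7) fits (4, 4, 3, 7); releases (1, 0, 0, 2), pool now (5, 4, 3, 9)
  T1: need (1, 2, 2, 6) fits (5, 4, 3, 9); releases (2, 0, 0, 1), pool now (7, 4, 3, 10)
  T7: need (3, 2, 1, 5) fits (7, 4, 3, 10); releases (1, 3, 3, 2), pool now (8, 7, 6, 12)


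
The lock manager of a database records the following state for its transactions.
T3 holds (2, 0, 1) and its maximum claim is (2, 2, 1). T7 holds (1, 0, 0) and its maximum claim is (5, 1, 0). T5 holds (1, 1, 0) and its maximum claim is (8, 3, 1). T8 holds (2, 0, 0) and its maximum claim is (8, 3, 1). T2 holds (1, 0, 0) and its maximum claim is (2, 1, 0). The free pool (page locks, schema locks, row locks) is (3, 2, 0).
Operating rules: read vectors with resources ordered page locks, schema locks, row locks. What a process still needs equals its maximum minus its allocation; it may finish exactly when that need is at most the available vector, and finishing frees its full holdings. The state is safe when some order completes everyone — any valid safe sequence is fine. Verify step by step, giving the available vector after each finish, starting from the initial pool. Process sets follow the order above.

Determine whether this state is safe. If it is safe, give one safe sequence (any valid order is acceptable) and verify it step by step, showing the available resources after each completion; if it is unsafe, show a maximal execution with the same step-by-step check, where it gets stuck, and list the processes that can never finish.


SAFE, for example via the order T2, T7, T3, T5, T8.
Key observation: at T7 the run first touches a limit — (4, 1, 0) against (4, 2, 0), exact on a resource it actually requests.
Check, step by step:
  pool = (3, 2, 0)
  run T2 (needs (1, 1, 0), free (3, 2, 0)); after release of (1, 0, 0) the pool is (4, 2, 0)
  run T7 (needs (4, 1, 0), free (4, 2, 0)); after release of (1, 0, 0) the pool is (5, 2, 0)
  run T3 (needs (0, 2, 0), free (5, 2, 0)); after release of (2, 0, 1) the pool is (7, 2, 1)
  run T5 (needs (7, 2, 1), free (7, 2, 1)); after release of (1, 1, 0) the pool is (8, 3, 1)
  run T8 (needs (6, 3, 1), free (8, 3, 1)); after release of (2, 0, 0) the pool is (10, 3, 1)


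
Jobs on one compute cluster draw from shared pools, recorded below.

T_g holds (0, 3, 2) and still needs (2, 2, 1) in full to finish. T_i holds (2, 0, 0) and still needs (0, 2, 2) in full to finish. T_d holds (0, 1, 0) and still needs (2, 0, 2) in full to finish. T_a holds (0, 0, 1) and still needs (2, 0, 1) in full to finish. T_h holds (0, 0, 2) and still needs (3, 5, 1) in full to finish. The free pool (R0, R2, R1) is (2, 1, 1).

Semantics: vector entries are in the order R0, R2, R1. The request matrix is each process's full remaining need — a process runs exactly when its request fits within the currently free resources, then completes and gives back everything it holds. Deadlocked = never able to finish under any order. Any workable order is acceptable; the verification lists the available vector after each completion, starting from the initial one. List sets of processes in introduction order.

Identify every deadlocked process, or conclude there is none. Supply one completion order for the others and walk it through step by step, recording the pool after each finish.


The deadlocked set is empty.
Key observation: beginning at T_a, releases accumulate fast enough that every process eventually fits.
A valid finishing order for the others: T_a, T_d, T_i, T_g, T_h. Step-by-step check:
  pool = (2, 1, 1)
  run T_a (needs (2, 0, 1), free (2, 1, 1)); after release of (0, 0, 1) the pool is (2, 1, 2)
  run T_d (needs (2, 0, 2), free (2, 1, 2)); after release of (0, 1, 0) the pool is (2, 2, 2)
  run T_i (needs (0, 2, 2), free (2, 2, 2)); after release of (2, 0, 0) the pool is (4, 2, 2)
  run T_g (needs (2, 2, 1), free (4, 2, 2)); after release of (0, 3, 2) the pool is (4, 5, 4)
  run T_h (needs (3, 5, 1), free (4, 5, 4)); after release of (0, 0, 2) the pool is (4, 5, 6)


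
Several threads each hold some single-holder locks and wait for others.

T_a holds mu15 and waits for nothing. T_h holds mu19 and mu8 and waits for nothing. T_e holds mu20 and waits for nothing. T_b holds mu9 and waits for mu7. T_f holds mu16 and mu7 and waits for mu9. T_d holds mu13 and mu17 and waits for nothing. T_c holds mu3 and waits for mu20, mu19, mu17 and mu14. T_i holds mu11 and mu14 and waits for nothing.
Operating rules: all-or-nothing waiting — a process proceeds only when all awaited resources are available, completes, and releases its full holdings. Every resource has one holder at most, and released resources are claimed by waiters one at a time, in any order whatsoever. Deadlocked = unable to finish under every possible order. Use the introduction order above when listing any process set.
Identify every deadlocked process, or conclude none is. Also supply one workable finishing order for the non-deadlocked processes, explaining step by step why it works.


Deadlocked: T_b and T_f.
Key observation: nobody on the ring T_b -> T_f -> T_b can start until another member finishes, which never happens; no other process is dragged down with it.
One completion order for the rest: T_a, T_i, T_d, T_e, T_h, T_c.
Check, step by step:
  T_a: no waits; runs immediately, freeing mu15
  T_i: no waits; runs immediately, freeing mu11 and mu14
  T_d: no waits; runs immediately, freeing mu13 and mu17
  T_e: no waits; runs immediately, freeing mu20
  T_h: no waits; runs immediately, freeing mu19 and mu8
  T_c: everything it awaited (mu20, mu19, mu17 and mu14) is free; runs, freeing mu3


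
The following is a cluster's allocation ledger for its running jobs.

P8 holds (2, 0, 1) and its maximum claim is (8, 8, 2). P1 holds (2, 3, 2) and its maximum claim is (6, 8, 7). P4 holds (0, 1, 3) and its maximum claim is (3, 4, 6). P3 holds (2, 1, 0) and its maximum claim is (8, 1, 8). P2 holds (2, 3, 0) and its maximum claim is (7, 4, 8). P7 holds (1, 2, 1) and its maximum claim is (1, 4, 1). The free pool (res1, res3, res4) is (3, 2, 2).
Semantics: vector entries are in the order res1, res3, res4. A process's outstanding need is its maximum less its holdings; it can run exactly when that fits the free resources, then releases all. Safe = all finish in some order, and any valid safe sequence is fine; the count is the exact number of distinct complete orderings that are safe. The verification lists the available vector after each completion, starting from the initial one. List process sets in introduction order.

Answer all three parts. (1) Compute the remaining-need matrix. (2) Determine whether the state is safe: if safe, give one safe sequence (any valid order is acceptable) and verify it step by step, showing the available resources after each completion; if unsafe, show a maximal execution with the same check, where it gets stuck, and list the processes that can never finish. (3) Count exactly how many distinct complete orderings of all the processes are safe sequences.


(1) Need matrix, components ordered res1, res3, res4:
  P8: (6, 8, 1)
  P1: (4, 5, 5)
  P4: (3, 3, 3)
  P3: (6, 0, 8)
  P2: (5, 1, 8)
  P7: (0, 2, 0)
(2) SAFE. One safe sequence: P7, P4, P1, P3, P8, P2.
Key observation: reading the order forward, P7 is the first process whose need (0, 2, 0) meets the free pool (3, 2, 2) exactly on a resource it requests.
Walking it through:
  pool = (3, 2, 2)
  run P7 (needs (0, 2, 0), free (3, 2, 2)); after release of (1, 2, 1) the pool is (4, 4, 3)
  run P4 (needs (3, 3, 3), free (4, 4, 3)); after release of (0, 1, 3) the pool is (4, 5, 6)
  run P1 (needs (4, 5, 5), free (4, 5, 6)); after release of (2, 3, 2) the pool is (6, 8, 8)
  run P3 (needs (6, 0, 8), free (6, 8, 8)); after release of (2, 1, 0) the pool is (8, 9, 8)
  run P8 (needs (6, 8, 1), free (8, 9, 8)); after release of (2, 0, 1) the pool is (10, 9, 9)
  run P2 (needs (5, 1, 8), free (10, 9, 9)); after release of (2, 3, 0) the pool is (12, 12, 9)
(3) Precisely 6 of the possible complete orderings are safe sequences.


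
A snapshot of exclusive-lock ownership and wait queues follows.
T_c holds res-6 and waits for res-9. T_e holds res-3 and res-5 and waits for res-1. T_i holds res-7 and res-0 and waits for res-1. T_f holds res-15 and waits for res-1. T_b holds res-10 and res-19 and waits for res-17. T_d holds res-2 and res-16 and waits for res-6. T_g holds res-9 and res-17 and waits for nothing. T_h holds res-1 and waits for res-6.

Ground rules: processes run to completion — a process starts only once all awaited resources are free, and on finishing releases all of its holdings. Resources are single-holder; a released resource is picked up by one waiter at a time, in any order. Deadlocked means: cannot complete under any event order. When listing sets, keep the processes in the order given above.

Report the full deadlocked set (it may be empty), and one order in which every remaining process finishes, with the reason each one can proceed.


The deadlocked set is empty.
Key observation: the wait graph is acyclic; completion cascades from the unblocked processes through everyone else.
A valid finishing order for the others: T_g, T_c, T_d, T_h, T_e, T_b, T_f, T_i.
Verifying each step:
  T_g waits on nothing -> runs at once and releases res-9 and res-17
  T_c: everything it awaited (res-9) is free; runs, freeing res-6
  T_d: everything it awaited (res-6) is free; runs, freeing res-2 and res-16
  T_h: everything it awaited (res-6) is free; runs, freeing res-1
  T_e: everything it awaited (res-1) is free; runs, freeing res-3 and res-5
  T_b: everything it awaited (res-17) is free; runs, freeing res-10 and res-19
  T_f: everything it awaited (res-1) is free; runs, freeing res-15
  T_i: everything it awaited (res-1) is free; runs, freeing res-7 and res-0


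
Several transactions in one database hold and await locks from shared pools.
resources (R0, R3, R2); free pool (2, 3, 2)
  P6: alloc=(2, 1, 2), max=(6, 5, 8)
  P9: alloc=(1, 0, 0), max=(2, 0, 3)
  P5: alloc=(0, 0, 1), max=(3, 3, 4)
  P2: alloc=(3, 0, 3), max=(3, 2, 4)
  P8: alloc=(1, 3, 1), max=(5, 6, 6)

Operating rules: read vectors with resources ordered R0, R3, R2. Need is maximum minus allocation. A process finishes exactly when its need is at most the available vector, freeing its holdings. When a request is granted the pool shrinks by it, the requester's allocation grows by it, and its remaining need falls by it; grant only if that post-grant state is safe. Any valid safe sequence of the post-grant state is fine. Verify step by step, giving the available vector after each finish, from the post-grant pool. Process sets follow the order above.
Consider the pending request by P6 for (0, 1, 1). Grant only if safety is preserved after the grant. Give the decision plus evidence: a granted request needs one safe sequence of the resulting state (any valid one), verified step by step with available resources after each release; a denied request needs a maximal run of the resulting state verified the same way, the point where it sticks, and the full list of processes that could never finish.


DENY: after the grant no complete ordering would exist.
Key observation: no order helps: past P2, P9, the free pool tops out at (6, 2, 4), below what each blocked process needs in R3.
After a pretend grant, a maximal execution: P2, P9 — then nothing else fits. Check, step by step:
  pool = (2, 2, 1)
  P2 needs (0, 2, 1) <= (2, 2, 1) -> finishes; pool += (3, 0, 3) = (5, 2, 4)
  P9 needs (1, 0, 3) <= (5, 2, 4) -> finishes; pool += (1, 0, 0) = (6, 2, 4)
  blocked: P6 wants (4, 3, 5), pool (6, 2, 4) — not enough R3 and R2
  blocked: P5 wants (3, 3, 3), pool (6, 2, 4) — not enough R3
  blocked: P8 wants (4, 3, 5), pool (6, 2, 4) — not enough R3 and R2
Had the request been granted, P6, P5 and P8 could never finish.


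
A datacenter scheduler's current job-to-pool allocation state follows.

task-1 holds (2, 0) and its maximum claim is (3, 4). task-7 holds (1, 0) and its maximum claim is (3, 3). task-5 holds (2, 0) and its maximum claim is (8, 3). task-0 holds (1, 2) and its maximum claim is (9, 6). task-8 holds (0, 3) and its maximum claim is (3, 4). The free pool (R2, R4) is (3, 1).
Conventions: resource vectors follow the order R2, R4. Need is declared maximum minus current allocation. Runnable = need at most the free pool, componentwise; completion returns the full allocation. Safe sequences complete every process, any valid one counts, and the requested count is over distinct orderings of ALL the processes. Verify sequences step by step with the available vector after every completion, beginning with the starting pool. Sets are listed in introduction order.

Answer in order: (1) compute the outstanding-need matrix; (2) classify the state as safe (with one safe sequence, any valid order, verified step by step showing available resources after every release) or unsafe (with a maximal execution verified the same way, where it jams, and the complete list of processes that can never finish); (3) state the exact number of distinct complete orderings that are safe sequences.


(1) Need matrix, components ordered R2, R4:
  task-1: (1, 4)
  task-7: (2, 3)
  task-5: (6, 3)
  task-0: (8, 4)
  task-8: (3, 1)
(2) SAFE — a valid safe sequence is task-8, task-1, task-7, task-5, task-0.
Key observation: task-8 marks the first exact bind of the order: its need (3, 1) fits the free (3, 1) with zero slack on a requested resource.
Check, step by step:
  pool = (3, 1)
  run task-8 (needs (3, 1), free (3, 1)); after release of (0, 3) the pool is (3, 4)
  run task-1 (needs (1, 4), free (3, 4)); after release of (2, 0) the pool is (5, 4)
  run task-7 (needs (2, 3), free (5, 4)); after release of (1, 0) the pool is (6, 4)
  run task-5 (needs (6, 3), free (6, 4)); after release of (2, 0) the pool is (8, 4)
  run task-0 (needs (8, 4), free (8, 4)); after release of (1, 2) the pool is (9, 6)
(3) Exactly 2 of the possible complete orderings are safe sequences.


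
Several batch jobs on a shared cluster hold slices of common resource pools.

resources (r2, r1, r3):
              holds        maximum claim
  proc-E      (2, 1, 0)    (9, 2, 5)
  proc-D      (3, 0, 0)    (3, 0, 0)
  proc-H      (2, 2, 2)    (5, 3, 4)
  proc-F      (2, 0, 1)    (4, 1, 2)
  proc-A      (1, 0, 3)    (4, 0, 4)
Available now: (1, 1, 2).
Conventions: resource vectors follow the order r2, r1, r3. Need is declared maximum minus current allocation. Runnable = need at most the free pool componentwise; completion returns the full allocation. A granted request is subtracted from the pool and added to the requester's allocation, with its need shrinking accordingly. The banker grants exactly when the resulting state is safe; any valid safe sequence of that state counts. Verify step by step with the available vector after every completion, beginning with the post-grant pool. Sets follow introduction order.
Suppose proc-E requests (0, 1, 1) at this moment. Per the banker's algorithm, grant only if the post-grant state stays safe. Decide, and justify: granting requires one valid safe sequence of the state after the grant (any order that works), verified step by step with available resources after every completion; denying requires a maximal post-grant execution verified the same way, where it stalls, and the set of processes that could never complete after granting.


DENY. Granting would leave the state unsafe.
Key observation: after proc-D, proc-A the pool peaks at (5, 0, 4), and each blocked process is short somewhere: proc-E on r2; proc-H on r1; proc-F on r1.
After a pretend grant, a maximal execution: proc-D, proc-A — then nothing else fits. Check, step by step:
  pool = (1, 0, 1)
  proc-D: need (0, 0, 0) fits (1, 0, 1); releases (3, 0, 0), pool now (4, 0, 1)
  proc-A: need (3, 0, 1) fits (4, 0, 1); releases (1, 0, 3), pool now (5, 0, 4)
  proc-E still needs (7, 0, 4) but only (5, 0, 4) is free — short on r2
  proc-H still needs (3, 1, 2) but only (5, 0, 4) is free — short on r1
  proc-F still needs (2, 1, 1) but only (5, 0, 4) is free — short on r1
Had the request been granted, proc-E, proc-H and proc-F could never finish.


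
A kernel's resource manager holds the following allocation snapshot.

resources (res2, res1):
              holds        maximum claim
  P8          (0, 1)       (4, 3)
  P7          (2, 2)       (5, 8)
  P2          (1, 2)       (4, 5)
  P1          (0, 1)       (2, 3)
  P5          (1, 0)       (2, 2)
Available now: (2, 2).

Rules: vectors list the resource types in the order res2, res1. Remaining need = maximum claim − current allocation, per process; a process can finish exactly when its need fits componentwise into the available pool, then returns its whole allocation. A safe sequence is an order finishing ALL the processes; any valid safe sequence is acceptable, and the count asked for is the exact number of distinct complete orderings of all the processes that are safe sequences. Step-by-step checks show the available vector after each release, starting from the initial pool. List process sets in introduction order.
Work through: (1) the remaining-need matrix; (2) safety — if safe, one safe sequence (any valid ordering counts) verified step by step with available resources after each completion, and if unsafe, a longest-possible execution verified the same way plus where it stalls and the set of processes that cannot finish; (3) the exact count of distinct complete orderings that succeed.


(1) Remaining need (order res2, res1):
  P8: (4, 2)
  P7: (3, 6)
  P2: (3, 3)
  P1: (2, 2)
  P5: (1, 2)
(2) SAFE — a valid safe sequence is P1, P5, P2, P8, P7.
Key observation: the first exact fit in this order is P1 — it needs (2, 2) with (2, 2) free, meeting a requested resource to the last unit.
Check, step by step:
  pool = (2, 2)
  P1 needs (2, 2) <= (2, 2) -> finishes; pool += (0, 1) = (2, 3)
  P5 needs (1, 2) <= (2, 3) -> finishes; pool += (1, 0) = (3, 3)
  P2 needs (3, 3) <= (3, 3) -> finishes; pool += (1, 2) = (4, 5)
  P8 needs (4, 2) <= (4, 5) -> finishes; pool += (0, 1) = (4, 6)
  P7 needs (3, 6) <= (4, 6) -> finishes; pool += (2, 2) = (6, 8)
(3) Exactly 2 of the possible complete orderings are safe sequences.


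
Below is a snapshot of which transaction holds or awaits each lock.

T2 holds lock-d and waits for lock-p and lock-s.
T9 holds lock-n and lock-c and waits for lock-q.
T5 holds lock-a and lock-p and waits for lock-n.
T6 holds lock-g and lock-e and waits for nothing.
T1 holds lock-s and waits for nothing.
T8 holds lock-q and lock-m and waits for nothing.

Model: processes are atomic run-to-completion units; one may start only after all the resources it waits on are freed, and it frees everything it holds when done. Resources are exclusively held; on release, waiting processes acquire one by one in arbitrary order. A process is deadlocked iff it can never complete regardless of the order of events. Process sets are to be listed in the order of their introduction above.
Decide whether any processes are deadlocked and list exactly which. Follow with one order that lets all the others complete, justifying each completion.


No process is deadlocked.
Key observation: all waits point, directly or indirectly, at processes that can finish, so nothing is permanently blocked.
A valid finishing order for the others: T8, T9, T5, T6, T1, T2.
Step-by-step check:
  run T8 (it waits on nothing); releases lock-q and lock-m
  T9 waits on lock-q — all released -> runs and releases lock-n and lock-c
  T5 waits on lock-n — all released -> runs and releases lock-a and lock-p
  run T6 (it waits on nothing); releases lock-g and lock-e
  run T1 (it waits on nothing); releases lock-s
  T2 waits on lock-p and lock-s — all released -> runs and releases lock-d


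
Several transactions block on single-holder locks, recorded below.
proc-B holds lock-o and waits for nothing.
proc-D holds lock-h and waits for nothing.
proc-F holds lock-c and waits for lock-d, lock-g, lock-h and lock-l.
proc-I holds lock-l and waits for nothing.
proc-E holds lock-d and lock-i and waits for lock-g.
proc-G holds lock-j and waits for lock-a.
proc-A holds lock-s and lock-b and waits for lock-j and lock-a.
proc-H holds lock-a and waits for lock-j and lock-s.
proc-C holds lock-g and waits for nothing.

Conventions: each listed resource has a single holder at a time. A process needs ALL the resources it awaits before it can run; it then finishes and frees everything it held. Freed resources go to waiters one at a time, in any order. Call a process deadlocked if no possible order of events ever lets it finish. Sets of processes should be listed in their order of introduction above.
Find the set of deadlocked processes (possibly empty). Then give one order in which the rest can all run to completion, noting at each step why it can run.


Deadlocked set: proc-G, proc-A and proc-H.
Key observation: the wait chain closes on itself along proc-G -> proc-H -> proc-G; proc-A is caught in further circular waits.
One completion order for the rest: proc-I, proc-C, proc-E, proc-B, proc-D, proc-F.
Check, step by step:
  run proc-I (it waits on nothing); releases lock-l
  run proc-C (it waits on nothing); releases lock-g
  proc-E: everything it awaited (lock-g) is free; runs, freeing lock-d and lock-i
  run proc-B (it waits on nothing); releases lock-o
  run proc-D (it waits on nothing); releases lock-h
  proc-F: everything it awaited (lock-d, lock-g, lock-h and lock-l) is free; runs, freeing lock-c


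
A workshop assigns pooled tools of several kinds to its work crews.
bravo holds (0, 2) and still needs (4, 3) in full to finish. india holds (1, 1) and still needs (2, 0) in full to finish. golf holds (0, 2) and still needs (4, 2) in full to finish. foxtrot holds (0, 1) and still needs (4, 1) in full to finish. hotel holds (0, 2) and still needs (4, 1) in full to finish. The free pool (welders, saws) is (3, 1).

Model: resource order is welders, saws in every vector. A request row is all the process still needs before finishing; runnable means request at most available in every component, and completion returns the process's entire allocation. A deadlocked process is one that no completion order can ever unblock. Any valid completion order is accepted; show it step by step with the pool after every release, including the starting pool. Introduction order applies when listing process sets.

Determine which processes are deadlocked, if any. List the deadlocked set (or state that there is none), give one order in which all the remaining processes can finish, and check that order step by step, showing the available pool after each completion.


No process is deadlocked.
Key observation: india can run right away; the returned allocation unlocks the remaining processes in turn.
One completion order for the rest: india, foxtrot, bravo, golf, hotel. Step-by-step check:
  pool = (3, 1)
  india: need (2, 0) fits (3, 1); releases (1, 1), pool now (4, 2)
  foxtrot: need (4, 1) fits (4, 2); releases (0, 1), pool now (4, 3)
  bravo: need (4, 3) fits (4, 3); releases (0, 2), pool now (4, 5)
  golf: need (4, 2) fits (4, 5); releases (0, 2), pool now (4, 7)
  hotel: need (4, 1) fits (4, 7); releases (0, 2), pool now (4, 9)


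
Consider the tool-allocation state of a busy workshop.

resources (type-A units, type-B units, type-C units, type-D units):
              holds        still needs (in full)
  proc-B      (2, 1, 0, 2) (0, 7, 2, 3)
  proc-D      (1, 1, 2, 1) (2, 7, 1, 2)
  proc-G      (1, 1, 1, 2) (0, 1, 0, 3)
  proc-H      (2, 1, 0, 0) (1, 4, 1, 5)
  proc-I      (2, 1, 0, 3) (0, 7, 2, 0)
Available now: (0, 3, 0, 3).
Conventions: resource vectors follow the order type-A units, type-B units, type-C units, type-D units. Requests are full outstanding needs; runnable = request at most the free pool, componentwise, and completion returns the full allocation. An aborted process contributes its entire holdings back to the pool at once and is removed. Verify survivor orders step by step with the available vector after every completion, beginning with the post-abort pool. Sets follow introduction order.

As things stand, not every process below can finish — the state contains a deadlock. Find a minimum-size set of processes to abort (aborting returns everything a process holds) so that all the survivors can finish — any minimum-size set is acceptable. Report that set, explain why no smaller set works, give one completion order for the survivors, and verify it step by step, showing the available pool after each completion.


The answer: abort proc-B and proc-D.
Key observation: before aborting proc-B and proc-D, proc-I was permanently blocked — no order could ever run it; afterwards it completes at step 3.
No one abort is enough; case by case: proc-B alone leaves proc-D blocked (short on type-B units); proc-D alone leaves proc-B blocked (short on type-B units); proc-G alone leaves proc-B blocked (short on type-B units and type-C units); proc-H alone leaves proc-B blocked (short on type-B units and type-C units); proc-I alone leaves proc-B blocked (short on type-B units and type-C units).
One survivor order: proc-H, proc-G, proc-I. Verifying each step (post-abort pool first):
  pool = (3, 5, 2, 6)
  run proc-H (needs (1, 4, 1, 5), free (3, 5, 2, 6)); after release of (2, 1, 0, 0) the pool is (5, 6, 2, 6)
  run proc-G (needs (0, 1, 0, 3), free (5, 6, 2, 6)); after release of (1, 1, 1, 2) the pool is (6, 7, 3, 8)
  run proc-I (needs (0, 7, 2, 0), free (6, 7, 3, 8)); after release of (2, 1, 0, 3) the pool is (8, 8, 3, 11)
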